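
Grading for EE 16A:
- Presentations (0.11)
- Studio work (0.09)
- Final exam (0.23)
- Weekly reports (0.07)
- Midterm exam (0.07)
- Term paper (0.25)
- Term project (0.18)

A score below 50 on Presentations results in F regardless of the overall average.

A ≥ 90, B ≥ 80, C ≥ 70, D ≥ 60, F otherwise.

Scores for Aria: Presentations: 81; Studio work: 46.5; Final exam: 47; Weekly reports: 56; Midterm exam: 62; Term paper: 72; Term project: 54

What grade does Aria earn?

Presentations score 81 ≥ 50: minimum met.
Weighted total:
  Presentations 81 × 0.11 = 8.91
  Studio work 46.5 × 0.09 = 4.185
  Final exam 47 × 0.23 = 10.81
  Weekly reports 56 × 0.07 = 3.92
  Midterm exam 62 × 0.07 = 4.34
  Term paper 72 × 0.25 = 18
  Term project 54 × 0.18 = 9.72
Sum = 59.885
59.885 < 60 → F

F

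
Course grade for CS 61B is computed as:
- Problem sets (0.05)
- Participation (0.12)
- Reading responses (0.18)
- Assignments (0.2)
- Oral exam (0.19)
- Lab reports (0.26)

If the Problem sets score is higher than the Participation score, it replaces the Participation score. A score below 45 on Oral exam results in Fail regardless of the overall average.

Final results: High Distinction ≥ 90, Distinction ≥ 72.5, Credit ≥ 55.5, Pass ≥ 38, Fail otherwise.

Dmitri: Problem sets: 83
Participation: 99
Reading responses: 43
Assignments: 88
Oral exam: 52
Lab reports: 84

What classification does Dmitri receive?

Problem sets (83) ≤ Participation (99), so Participation stays at 99.
Oral exam score 52 ≥ 45: minimum met.
Weighted total:
  Problem sets 83 × 0.05 = 4.15
  Participation 99 × 0.12 = 11.88
  Reading responses 43 × 0.18 = 7.74
  Assignments 88 × 0.2 = 17.6
  Oral exam 52 × 0.19 = 9.88
  Lab reports 84 × 0.26 = 21.84
Sum = 73.09
73.09 is ≥ 72.5 and < 90 → Distinction

Distinction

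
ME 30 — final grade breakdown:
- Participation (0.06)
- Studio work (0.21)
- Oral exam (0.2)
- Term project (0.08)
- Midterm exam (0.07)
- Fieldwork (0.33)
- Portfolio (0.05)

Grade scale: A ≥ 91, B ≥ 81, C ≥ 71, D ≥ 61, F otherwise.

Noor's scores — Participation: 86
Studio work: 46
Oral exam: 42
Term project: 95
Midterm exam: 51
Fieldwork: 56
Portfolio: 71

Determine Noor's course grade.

Weighted total:
  Participation 86 × 0.06 = 5.16
  Studio work 46 × 0.21 = 9.66
  Oral exam 42 × 0.2 = 8.4
  Term project 95 × 0.08 = 7.6
  Midterm exam 51 × 0.07 = 3.57
  Fieldwork 56 × 0.33 = 18.48
  Portfolio 71 × 0.05 = 3.55
Sum = 56.42
56.42 < 61 → F

F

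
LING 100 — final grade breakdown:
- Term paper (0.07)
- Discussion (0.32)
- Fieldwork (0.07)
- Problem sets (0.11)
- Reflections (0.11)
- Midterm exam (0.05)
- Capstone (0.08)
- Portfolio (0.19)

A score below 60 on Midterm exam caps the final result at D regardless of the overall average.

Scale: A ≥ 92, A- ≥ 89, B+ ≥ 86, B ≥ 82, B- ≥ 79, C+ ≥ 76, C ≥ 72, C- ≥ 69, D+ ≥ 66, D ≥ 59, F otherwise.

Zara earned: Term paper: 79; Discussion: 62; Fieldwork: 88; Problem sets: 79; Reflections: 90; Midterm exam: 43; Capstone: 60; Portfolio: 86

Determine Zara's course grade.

D

Midterm exam score 43 < 60: minimum not met.
Weighted total:
  Term paper 79 × 0.07 = 5.53
  Discussion 62 × 0.32 = 19.84
  Fieldwork 88 × 0.07 = 6.16
  Problem sets 79 × 0.11 = 8.69
  Reflections 90 × 0.11 = 9.9
  Midterm exam 43 × 0.05 = 2.15
  Capstone 60 × 0.08 = 4.8
  Portfolio 86 × 0.19 = 16.34
Sum = 73.41
73.41 would be C; cap at D applies → D.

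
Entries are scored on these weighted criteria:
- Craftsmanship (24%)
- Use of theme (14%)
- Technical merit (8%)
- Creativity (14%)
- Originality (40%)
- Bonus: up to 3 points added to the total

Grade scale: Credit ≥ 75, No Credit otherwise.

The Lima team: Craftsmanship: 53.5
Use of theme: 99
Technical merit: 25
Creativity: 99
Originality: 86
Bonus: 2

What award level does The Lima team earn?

Credit

Weighted total:
  Craftsmanship 53.5 × 0.24 = 12.84
  Use of theme 99 × 0.14 = 13.86
  Technical merit 25 × 0.08 = 2
  Creativity 99 × 0.14 = 13.86
  Originality 86 × 0.4 = 34.4
Sum = 76.96
Bonus: 76.96 + 2 = 78.96
78.96 ≥ 75 → Credit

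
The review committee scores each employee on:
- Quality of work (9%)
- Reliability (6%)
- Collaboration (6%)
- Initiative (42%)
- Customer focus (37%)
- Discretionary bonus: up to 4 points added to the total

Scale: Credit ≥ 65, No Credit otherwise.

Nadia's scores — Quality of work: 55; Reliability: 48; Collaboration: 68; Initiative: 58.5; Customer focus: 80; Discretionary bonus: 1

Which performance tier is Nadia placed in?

Weighted total:
  Quality of work 55 × 0.09 = 4.95
  Reliability 48 × 0.06 = 2.88
  Collaboration 68 × 0.06 = 4.08
  Initiative 58.5 × 0.42 = 24.57
  Customer focus 80 × 0.37 = 29.6
Sum = 66.08
Discretionary bonus: 66.08 + 1 = 67.08
67.08 ≥ 65 → Credit

Credit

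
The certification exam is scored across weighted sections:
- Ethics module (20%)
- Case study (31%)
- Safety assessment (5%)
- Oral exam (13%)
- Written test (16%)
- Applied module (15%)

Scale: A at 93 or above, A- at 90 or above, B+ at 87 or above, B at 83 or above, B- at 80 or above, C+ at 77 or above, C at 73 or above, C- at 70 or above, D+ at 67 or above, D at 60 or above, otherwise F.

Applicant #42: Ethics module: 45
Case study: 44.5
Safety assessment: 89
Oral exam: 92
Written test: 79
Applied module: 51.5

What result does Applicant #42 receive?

Weighted total:
  Ethics module 45 × 0.2 = 9
  Case study 44.5 × 0.31 = 13.795
  Safety assessment 89 × 0.05 = 4.45
  Oral exam 92 × 0.13 = 11.96
  Written test 79 × 0.16 = 12.64
  Applied module 51.5 × 0.15 = 7.725
Sum = 59.57
59.57 < 60 → F

F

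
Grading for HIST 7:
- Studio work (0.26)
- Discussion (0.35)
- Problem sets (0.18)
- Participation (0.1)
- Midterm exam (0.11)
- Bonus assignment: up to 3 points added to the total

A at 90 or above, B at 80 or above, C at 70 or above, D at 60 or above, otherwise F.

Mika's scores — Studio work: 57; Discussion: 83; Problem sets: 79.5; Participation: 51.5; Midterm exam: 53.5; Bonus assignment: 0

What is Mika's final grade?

Weighted total:
  Studio work 57 × 0.26 = 14.82
  Discussion 83 × 0.35 = 29.05
  Problem sets 79.5 × 0.18 = 14.31
  Participation 51.5 × 0.1 = 5.15
  Midterm exam 53.5 × 0.11 = 5.885
Sum = 69.215
Bonus assignment: 69.215 + 0 = 69.215
69.215 is ≥ 60 and < 70 → D

D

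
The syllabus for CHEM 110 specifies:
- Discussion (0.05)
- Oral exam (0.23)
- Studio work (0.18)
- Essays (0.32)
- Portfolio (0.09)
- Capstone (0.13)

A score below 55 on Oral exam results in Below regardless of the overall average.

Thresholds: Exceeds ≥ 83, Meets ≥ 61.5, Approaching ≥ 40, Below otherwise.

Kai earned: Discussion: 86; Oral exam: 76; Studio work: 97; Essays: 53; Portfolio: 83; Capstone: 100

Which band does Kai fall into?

Oral exam score 76 ≥ 55: minimum met.
Weighted total:
  Discussion 86 × 0.05 = 4.3
  Oral exam 76 × 0.23 = 17.48
  Studio work 97 × 0.18 = 17.46
  Essays 53 × 0.32 = 16.96
  Portfolio 83 × 0.09 = 7.47
  Capstone 100 × 0.13 = 13
Sum = 76.67
76.67 is ≥ 61.5 and < 83 → Meets

Meets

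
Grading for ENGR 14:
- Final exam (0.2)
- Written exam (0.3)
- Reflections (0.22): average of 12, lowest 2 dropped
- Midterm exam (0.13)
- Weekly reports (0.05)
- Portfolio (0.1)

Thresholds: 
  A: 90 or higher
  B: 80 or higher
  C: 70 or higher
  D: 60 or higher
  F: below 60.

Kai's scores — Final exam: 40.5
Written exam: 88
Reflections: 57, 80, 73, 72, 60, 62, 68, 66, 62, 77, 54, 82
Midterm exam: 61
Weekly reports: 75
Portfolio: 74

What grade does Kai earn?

D

Reflections: drop 54, 57 → average of remaining 10 = 702/10 = 70.2
Weighted total:
  Final exam 40.5 × 0.2 = 8.1
  Written exam 88 × 0.3 = 26.4
  Reflections 70.2 × 0.22 = 15.444
  Midterm exam 61 × 0.13 = 7.93
  Weekly reports 75 × 0.05 = 3.75
  Portfolio 74 × 0.1 = 7.4
Sum = 69.024
69.024 is ≥ 60 and < 70 → D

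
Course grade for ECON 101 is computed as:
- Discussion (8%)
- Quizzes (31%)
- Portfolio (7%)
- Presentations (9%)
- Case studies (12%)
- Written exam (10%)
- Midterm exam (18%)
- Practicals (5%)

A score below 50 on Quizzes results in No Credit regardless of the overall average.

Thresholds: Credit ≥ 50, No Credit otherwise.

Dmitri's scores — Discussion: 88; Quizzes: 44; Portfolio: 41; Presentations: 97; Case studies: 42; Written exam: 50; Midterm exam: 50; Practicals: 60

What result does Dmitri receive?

No Credit

Quizzes score 44 < 50: minimum not met.
Weighted total:
  Discussion 88 × 0.08 = 7.04
  Quizzes 44 × 0.31 = 13.64
  Portfolio 41 × 0.07 = 2.87
  Presentations 97 × 0.09 = 8.73
  Case studies 42 × 0.12 = 5.04
  Written exam 50 × 0.1 = 5
  Midterm exam 50 × 0.18 = 9
  Practicals 60 × 0.05 = 3
Sum = 54.32
Because the Quizzes minimum was not met, the result is No Credit.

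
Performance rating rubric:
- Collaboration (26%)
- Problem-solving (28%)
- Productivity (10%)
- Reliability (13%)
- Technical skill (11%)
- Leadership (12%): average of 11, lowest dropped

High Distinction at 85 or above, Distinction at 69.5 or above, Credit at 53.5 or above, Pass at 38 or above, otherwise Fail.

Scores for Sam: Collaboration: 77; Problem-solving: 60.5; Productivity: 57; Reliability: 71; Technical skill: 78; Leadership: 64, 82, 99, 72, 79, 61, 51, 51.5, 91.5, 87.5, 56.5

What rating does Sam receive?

Credit

Leadership: drop 51 → average of remaining 10 = 744/10 = 74.4
Weighted total:
  Collaboration 77 × 0.26 = 20.02
  Problem-solving 60.5 × 0.28 = 16.94
  Productivity 57 × 0.1 = 5.7
  Reliability 71 × 0.13 = 9.23
  Technical skill 78 × 0.11 = 8.58
  Leadership 74.4 × 0.12 = 8.928
Sum = 69.398
69.398 is ≥ 53.5 and < 69.5 → Credit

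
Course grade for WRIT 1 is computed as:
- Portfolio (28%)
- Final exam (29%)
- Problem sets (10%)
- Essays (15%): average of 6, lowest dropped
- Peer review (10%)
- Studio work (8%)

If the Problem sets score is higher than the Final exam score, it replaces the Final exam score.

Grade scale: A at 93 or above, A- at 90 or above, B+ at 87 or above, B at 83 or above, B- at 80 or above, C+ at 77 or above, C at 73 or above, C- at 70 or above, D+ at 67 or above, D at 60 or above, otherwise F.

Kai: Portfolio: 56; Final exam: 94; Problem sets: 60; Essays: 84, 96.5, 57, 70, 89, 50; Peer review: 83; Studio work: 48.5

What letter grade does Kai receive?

Essays: drop 50 → average of remaining 5 = 396.5/5 = 79.3
Problem sets (60) ≤ Final exam (94), so Final exam stays at 94.
Weighted total:
  Portfolio 56 × 0.28 = 15.68
  Final exam 94 × 0.29 = 27.26
  Problem sets 60 × 0.1 = 6
  Essays 79.3 × 0.15 = 11.895
  Peer review 83 × 0.1 = 8.3
  Studio work 48.5 × 0.08 = 3.88
Sum = 73.015
73.015 is ≥ 73 and < 77 → C

C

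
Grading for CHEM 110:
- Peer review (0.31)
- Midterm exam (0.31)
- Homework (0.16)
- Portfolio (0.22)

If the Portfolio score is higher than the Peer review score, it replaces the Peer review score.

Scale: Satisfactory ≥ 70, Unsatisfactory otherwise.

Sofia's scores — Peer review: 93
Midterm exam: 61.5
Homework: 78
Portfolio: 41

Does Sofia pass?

Portfolio (41) ≤ Peer review (93), so Peer review stays at 93.
Weighted total:
  Peer review 93 × 0.31 = 28.83
  Midterm exam 61.5 × 0.31 = 19.065
  Homework 78 × 0.16 = 12.48
  Portfolio 41 × 0.22 = 9.02
Sum = 69.395
69.395 < 70 → Unsatisfactory

Unsatisfactory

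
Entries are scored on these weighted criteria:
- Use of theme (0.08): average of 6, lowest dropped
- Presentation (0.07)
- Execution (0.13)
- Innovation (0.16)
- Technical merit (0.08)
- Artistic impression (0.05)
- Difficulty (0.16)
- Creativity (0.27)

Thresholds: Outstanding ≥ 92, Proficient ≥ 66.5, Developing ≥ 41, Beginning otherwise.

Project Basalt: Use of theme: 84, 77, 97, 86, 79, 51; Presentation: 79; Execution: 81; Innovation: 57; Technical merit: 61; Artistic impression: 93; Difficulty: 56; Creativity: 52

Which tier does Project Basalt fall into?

Use of theme: drop 51 → average of remaining 5 = 423/5 = 84.6
Weighted total:
  Use of theme 84.6 × 0.08 = 6.768
  Presentation 79 × 0.07 = 5.53
  Execution 81 × 0.13 = 10.53
  Innovation 57 × 0.16 = 9.12
  Technical merit 61 × 0.08 = 4.88
  Artistic impression 93 × 0.05 = 4.65
  Difficulty 56 × 0.16 = 8.96
  Creativity 52 × 0.27 = 14.04
Sum = 64.478
64.478 is ≥ 41 and < 66.5 → Developing

Developing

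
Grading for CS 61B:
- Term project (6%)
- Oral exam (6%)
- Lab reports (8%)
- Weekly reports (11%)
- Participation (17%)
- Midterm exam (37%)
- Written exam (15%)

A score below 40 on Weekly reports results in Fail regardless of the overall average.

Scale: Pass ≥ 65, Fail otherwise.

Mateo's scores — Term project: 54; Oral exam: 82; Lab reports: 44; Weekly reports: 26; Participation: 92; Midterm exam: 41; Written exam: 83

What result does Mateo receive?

Fail

Weekly reports score 26 < 40: minimum not met.
Weighted total:
  Term project 54 × 0.06 = 3.24
  Oral exam 82 × 0.06 = 4.92
  Lab reports 44 × 0.08 = 3.52
  Weekly reports 26 × 0.11 = 2.86
  Participation 92 × 0.17 = 15.64
  Midterm exam 41 × 0.37 = 15.17
  Written exam 83 × 0.15 = 12.45
Sum = 57.8
Because the Weekly reports minimum was not met, the result is Fail.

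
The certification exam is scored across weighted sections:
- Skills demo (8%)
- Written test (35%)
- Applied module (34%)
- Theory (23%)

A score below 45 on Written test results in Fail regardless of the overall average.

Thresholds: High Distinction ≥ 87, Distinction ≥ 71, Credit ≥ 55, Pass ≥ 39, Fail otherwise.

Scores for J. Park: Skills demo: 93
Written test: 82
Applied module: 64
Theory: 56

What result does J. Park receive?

Written test score 82 ≥ 45: minimum met.
Weighted total:
  Skills demo 93 × 0.08 = 7.44
  Written test 82 × 0.35 = 28.7
  Applied module 64 × 0.34 = 21.76
  Theory 56 × 0.23 = 12.88
Sum = 70.78
70.78 is ≥ 55 and < 71 → Credit

Credit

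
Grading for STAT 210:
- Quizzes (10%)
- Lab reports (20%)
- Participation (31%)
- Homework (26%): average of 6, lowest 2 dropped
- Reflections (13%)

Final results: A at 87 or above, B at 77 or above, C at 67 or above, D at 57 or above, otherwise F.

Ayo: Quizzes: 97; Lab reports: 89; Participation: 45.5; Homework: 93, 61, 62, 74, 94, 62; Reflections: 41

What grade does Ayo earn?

C

Homework: drop 61, 62 → average of remaining 4 = 323/4 = 80.75
Weighted total:
  Quizzes 97 × 0.1 = 9.7
  Lab reports 89 × 0.2 = 17.8
  Participation 45.5 × 0.31 = 14.105
  Homework 80.75 × 0.26 = 20.995
  Reflections 41 × 0.13 = 5.33
Sum = 67.93
67.93 is ≥ 67 and < 77 → C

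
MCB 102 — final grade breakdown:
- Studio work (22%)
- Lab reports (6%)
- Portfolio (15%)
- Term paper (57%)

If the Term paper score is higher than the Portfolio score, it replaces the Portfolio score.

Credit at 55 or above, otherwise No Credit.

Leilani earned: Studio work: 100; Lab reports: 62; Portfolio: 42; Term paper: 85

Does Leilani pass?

Term paper (85) > Portfolio (42), so Portfolio counts as 85.
Weighted total:
  Studio work 100 × 0.22 = 22
  Lab reports 62 × 0.06 = 3.72
  Portfolio 85 × 0.15 = 12.75
  Term paper 85 × 0.57 = 48.45
Sum = 86.92
86.92 ≥ 55 → Credit

Credit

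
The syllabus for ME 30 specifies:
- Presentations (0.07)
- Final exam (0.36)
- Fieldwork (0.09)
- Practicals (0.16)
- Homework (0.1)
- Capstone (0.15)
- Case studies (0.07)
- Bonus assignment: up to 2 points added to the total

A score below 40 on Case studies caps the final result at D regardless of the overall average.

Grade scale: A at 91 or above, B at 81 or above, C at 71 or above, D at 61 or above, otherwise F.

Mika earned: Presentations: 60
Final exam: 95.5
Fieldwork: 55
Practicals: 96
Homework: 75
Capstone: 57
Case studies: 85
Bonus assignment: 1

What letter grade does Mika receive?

Case studies score 85 ≥ 40: minimum met.
Weighted total:
  Presentations 60 × 0.07 = 4.2
  Final exam 95.5 × 0.36 = 34.38
  Fieldwork 55 × 0.09 = 4.95
  Practicals 96 × 0.16 = 15.36
  Homework 75 × 0.1 = 7.5
  Capstone 57 × 0.15 = 8.55
  Case studies 85 × 0.07 = 5.95
Sum = 80.89
Bonus assignment: 80.89 + 1 = 81.89
81.89 is ≥ 81 and < 91 → B

B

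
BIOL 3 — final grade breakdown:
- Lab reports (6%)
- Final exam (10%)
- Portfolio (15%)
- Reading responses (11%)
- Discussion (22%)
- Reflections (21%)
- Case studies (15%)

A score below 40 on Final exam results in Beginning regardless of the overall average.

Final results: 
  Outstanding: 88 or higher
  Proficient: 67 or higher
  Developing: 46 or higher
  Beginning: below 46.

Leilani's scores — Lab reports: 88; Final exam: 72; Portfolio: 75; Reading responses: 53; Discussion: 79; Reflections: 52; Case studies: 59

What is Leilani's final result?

Final exam score 72 ≥ 40: minimum met.
Weighted total:
  Lab reports 88 × 0.06 = 5.28
  Final exam 72 × 0.1 = 7.2
  Portfolio 75 × 0.15 = 11.25
  Reading responses 53 × 0.11 = 5.83
  Discussion 79 × 0.22 = 17.38
  Reflections 52 × 0.21 = 10.92
  Case studies 59 × 0.15 = 8.85
Sum = 66.71
66.71 is ≥ 46 and < 67 → Developing

Developing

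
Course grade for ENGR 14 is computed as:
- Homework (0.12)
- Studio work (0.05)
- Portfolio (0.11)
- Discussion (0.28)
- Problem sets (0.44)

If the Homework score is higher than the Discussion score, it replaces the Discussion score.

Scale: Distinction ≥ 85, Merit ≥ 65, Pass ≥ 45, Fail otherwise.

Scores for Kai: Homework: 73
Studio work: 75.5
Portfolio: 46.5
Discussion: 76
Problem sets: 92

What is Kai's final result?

Merit

Homework (73) ≤ Discussion (76), so Discussion stays at 76.
Weighted total:
  Homework 73 × 0.12 = 8.76
  Studio work 75.5 × 0.05 = 3.775
  Portfolio 46.5 × 0.11 = 5.115
  Discussion 76 × 0.28 = 21.28
  Problem sets 92 × 0.44 = 40.48
Sum = 79.41
79.41 is ≥ 65 and < 85 → Merit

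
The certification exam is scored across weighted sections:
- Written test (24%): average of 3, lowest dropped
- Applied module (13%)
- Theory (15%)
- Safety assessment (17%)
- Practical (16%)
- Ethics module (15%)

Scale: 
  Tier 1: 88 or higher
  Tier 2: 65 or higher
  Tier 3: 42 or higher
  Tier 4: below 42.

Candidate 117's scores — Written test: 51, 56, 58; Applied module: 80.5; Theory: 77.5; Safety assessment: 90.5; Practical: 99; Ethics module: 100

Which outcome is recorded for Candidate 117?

Written test: drop 51 → average of remaining 2 = 114/2 = 57
Weighted total:
  Written test 57 × 0.24 = 13.68
  Applied module 80.5 × 0.13 = 10.465
  Theory 77.5 × 0.15 = 11.625
  Safety assessment 90.5 × 0.17 = 15.385
  Practical 99 × 0.16 = 15.84
  Ethics module 100 × 0.15 = 15
Sum = 81.995
81.995 is ≥ 65 and < 88 → Tier 2

Tier 2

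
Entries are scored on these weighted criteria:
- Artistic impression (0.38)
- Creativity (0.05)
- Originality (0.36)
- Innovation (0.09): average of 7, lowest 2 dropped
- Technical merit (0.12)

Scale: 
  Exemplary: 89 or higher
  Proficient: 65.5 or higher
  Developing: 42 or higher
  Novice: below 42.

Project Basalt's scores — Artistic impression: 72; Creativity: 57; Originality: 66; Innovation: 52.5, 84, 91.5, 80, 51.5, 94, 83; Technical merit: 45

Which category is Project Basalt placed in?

Proficient

Innovation: drop 51.5, 52.5 → average of remaining 5 = 432.5/5 = 86.5
Weighted total:
  Artistic impression 72 × 0.38 = 27.36
  Creativity 57 × 0.05 = 2.85
  Originality 66 × 0.36 = 23.76
  Innovation 86.5 × 0.09 = 7.785
  Technical merit 45 × 0.12 = 5.4
Sum = 67.155
67.155 is ≥ 65.5 and < 89 → Proficient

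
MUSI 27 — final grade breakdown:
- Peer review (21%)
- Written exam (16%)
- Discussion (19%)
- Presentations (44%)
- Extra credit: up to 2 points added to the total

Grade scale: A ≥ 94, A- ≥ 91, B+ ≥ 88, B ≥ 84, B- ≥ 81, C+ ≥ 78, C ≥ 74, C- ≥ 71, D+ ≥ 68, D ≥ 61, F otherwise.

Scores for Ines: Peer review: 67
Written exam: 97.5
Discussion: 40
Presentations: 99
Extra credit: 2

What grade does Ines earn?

Weighted total:
  Peer review 67 × 0.21 = 14.07
  Written exam 97.5 × 0.16 = 15.6
  Discussion 40 × 0.19 = 7.6
  Presentations 99 × 0.44 = 43.56
Sum = 80.83
Extra credit: 80.83 + 2 = 82.83
82.83 is ≥ 81 and < 84 → B-

B-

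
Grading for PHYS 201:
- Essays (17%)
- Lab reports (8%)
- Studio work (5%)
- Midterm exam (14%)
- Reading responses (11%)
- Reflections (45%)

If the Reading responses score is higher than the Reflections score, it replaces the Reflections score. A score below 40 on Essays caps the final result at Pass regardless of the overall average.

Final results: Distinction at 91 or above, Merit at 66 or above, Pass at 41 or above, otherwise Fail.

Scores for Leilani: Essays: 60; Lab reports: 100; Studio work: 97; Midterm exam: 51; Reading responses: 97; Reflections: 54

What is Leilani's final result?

Merit

Reading responses (97) > Reflections (54), so Reflections counts as 97.
Essays score 60 ≥ 40: minimum met.
Weighted total:
  Essays 60 × 0.17 = 10.2
  Lab reports 100 × 0.08 = 8
  Studio work 97 × 0.05 = 4.85
  Midterm exam 51 × 0.14 = 7.14
  Reading responses 97 × 0.11 = 10.67
  Reflections 97 × 0.45 = 43.65
Sum = 84.51
84.51 is ≥ 66 and < 91 → Merit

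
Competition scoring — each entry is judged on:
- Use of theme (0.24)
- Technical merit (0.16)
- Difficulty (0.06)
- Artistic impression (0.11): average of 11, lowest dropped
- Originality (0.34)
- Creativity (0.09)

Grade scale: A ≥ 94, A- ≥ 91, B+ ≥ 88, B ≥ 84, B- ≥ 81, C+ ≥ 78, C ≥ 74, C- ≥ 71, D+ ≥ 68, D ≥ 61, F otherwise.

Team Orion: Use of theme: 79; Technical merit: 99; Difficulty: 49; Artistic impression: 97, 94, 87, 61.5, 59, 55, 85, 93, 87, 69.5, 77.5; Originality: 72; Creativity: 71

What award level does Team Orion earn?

C

Artistic impression: drop 55 → average of remaining 10 = 810.5/10 = 81.05
Weighted total:
  Use of theme 79 × 0.24 = 18.96
  Technical merit 99 × 0.16 = 15.84
  Difficulty 49 × 0.06 = 2.94
  Artistic impression 81.05 × 0.11 = 8.9155
  Originality 72 × 0.34 = 24.48
  Creativity 71 × 0.09 = 6.39
Sum = 77.5255
77.5255 is ≥ 74 and < 78 → C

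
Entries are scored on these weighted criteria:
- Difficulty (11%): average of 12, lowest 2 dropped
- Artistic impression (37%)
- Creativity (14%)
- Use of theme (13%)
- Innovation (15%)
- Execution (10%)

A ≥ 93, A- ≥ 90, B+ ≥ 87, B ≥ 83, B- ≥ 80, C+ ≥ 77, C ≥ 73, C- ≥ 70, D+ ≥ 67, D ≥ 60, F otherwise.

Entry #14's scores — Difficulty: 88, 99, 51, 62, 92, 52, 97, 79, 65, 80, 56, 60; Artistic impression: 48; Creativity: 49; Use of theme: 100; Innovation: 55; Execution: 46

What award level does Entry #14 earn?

Difficulty: drop 51, 52 → average of remaining 10 = 778/10 = 77.8
Weighted total:
  Difficulty 77.8 × 0.11 = 8.558
  Artistic impression 48 × 0.37 = 17.76
  Creativity 49 × 0.14 = 6.86
  Use of theme 100 × 0.13 = 13
  Innovation 55 × 0.15 = 8.25
  Execution 46 × 0.1 = 4.6
Sum = 59.028
59.028 < 60 → F

F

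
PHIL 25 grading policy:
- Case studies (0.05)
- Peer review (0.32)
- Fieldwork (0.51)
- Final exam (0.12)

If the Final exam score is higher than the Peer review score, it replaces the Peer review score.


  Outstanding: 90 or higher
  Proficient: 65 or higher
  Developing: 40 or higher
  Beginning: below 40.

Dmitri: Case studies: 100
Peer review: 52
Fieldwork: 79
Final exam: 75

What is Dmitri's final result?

Proficient

Final exam (75) > Peer review (52), so Peer review counts as 75.
Weighted total:
  Case studies 100 × 0.05 = 5
  Peer review 75 × 0.32 = 24
  Fieldwork 79 × 0.51 = 40.29
  Final exam 75 × 0.12 = 9
Sum = 78.29
78.29 is ≥ 65 and < 90 → Proficient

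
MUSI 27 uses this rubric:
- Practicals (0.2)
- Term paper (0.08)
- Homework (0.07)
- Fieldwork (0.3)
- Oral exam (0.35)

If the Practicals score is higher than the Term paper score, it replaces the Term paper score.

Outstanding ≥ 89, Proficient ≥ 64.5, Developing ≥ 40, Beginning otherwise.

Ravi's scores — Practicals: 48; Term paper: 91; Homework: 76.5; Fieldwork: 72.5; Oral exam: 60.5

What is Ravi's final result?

Practicals (48) ≤ Term paper (91), so Term paper stays at 91.
Weighted total:
  Practicals 48 × 0.2 = 9.6
  Term paper 91 × 0.08 = 7.28
  Homework 76.5 × 0.07 = 5.355
  Fieldwork 72.5 × 0.3 = 21.75
  Oral exam 60.5 × 0.35 = 21.175
Sum = 65.16
65.16 is ≥ 64.5 and < 89 → Proficient

Proficient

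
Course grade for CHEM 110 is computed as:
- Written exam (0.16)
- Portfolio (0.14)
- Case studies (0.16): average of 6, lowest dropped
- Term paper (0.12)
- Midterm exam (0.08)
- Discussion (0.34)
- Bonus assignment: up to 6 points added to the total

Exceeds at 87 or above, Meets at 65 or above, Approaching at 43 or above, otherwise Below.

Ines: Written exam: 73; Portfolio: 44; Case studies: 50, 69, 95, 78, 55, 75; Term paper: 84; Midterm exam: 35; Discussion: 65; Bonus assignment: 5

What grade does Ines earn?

Meets

Case studies: drop 50 → average of remaining 5 = 372/5 = 74.4
Weighted total:
  Written exam 73 × 0.16 = 11.68
  Portfolio 44 × 0.14 = 6.16
  Case studies 74.4 × 0.16 = 11.904
  Term paper 84 × 0.12 = 10.08
  Midterm exam 35 × 0.08 = 2.8
  Discussion 65 × 0.34 = 22.1
Sum = 64.724
Bonus assignment: 64.724 + 5 = 69.724
69.724 is ≥ 65 and < 87 → Meets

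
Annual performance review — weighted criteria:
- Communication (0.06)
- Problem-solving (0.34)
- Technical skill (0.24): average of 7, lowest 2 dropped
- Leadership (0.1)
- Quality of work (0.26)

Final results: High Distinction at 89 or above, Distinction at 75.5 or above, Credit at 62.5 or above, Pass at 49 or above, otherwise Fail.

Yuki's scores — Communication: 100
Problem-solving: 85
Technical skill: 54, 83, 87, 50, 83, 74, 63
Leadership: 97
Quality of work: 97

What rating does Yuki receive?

Technical skill: drop 50, 54 → average of remaining 5 = 390/5 = 78
Weighted total:
  Communication 100 × 0.06 = 6
  Problem-solving 85 × 0.34 = 28.9
  Technical skill 78 × 0.24 = 18.72
  Leadership 97 × 0.1 = 9.7
  Quality of work 97 × 0.26 = 25.22
Sum = 88.54
88.54 is ≥ 75.5 and < 89 → Distinction

Distinction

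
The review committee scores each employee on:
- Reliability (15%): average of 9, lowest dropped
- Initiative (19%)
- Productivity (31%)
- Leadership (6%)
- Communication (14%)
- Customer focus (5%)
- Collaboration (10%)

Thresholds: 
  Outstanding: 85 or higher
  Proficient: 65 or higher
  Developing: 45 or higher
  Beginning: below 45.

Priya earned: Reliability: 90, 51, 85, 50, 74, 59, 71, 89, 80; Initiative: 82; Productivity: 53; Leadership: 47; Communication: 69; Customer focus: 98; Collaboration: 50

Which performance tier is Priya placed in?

Reliability: drop 50 → average of remaining 8 = 599/8 = 74.875
Weighted total:
  Reliability 74.875 × 0.15 = 11.23125
  Initiative 82 × 0.19 = 15.58
  Productivity 53 × 0.31 = 16.43
  Leadership 47 × 0.06 = 2.82
  Communication 69 × 0.14 = 9.66
  Customer focus 98 × 0.05 = 4.9
  Collaboration 50 × 0.1 = 5
Sum = 65.62125
65.62125 is ≥ 65 and < 85 → Proficient

Proficient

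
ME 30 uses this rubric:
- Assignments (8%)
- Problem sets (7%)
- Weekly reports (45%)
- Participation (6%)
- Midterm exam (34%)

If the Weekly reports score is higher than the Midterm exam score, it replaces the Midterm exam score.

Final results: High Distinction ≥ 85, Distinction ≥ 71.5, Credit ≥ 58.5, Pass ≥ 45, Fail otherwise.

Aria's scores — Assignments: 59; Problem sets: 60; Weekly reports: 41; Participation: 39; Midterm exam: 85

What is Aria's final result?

Credit

Weekly reports (41) ≤ Midterm exam (85), so Midterm exam stays at 85.
Weighted total:
  Assignments 59 × 0.08 = 4.72
  Problem sets 60 × 0.07 = 4.2
  Weekly reports 41 × 0.45 = 18.45
  Participation 39 × 0.06 = 2.34
  Midterm exam 85 × 0.34 = 28.9
Sum = 58.61
58.61 is ≥ 58.5 and < 71.5 → Credit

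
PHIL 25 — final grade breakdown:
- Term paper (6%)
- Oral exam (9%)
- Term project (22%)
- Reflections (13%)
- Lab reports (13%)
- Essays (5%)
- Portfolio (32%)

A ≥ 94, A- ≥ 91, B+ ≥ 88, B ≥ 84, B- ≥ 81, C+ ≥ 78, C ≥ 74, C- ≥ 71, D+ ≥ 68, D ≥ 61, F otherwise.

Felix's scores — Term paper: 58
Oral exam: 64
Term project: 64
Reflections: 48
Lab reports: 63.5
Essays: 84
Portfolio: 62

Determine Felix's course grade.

D

Weighted total:
  Term paper 58 × 0.06 = 3.48
  Oral exam 64 × 0.09 = 5.76
  Term project 64 × 0.22 = 14.08
  Reflections 48 × 0.13 = 6.24
  Lab reports 63.5 × 0.13 = 8.255
  Essays 84 × 0.05 = 4.2
  Portfolio 62 × 0.32 = 19.84
Sum = 61.855
61.855 is ≥ 61 and < 68 → D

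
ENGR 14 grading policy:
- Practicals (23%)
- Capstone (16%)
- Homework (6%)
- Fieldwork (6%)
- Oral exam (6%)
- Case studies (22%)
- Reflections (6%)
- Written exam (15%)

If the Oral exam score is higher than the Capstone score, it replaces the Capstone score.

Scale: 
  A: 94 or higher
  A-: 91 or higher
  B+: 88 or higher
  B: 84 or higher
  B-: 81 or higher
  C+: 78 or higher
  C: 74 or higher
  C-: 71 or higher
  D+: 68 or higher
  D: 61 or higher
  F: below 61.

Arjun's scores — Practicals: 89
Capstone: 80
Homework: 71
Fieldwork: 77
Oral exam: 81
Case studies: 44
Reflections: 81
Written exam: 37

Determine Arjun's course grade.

Oral exam (81) > Capstone (80), so Capstone counts as 81.
Weighted total:
  Practicals 89 × 0.23 = 20.47
  Capstone 81 × 0.16 = 12.96
  Homework 71 × 0.06 = 4.26
  Fieldwork 77 × 0.06 = 4.62
  Oral exam 81 × 0.06 = 4.86
  Case studies 44 × 0.22 = 9.68
  Reflections 81 × 0.06 = 4.86
  Written exam 37 × 0.15 = 5.55
Sum = 67.26
67.26 is ≥ 61 and < 68 → D

D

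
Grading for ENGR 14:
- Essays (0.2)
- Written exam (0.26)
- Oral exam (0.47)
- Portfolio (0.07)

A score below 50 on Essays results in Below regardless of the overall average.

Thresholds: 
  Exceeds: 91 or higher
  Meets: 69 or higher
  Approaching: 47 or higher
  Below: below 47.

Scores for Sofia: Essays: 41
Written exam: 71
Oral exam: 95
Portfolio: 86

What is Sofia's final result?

Below

Essays score 41 < 50: minimum not met.
Weighted total:
  Essays 41 × 0.2 = 8.2
  Written exam 71 × 0.26 = 18.46
  Oral exam 95 × 0.47 = 44.65
  Portfolio 86 × 0.07 = 6.02
Sum = 77.33
Because the Essays minimum was not met, the result is Below.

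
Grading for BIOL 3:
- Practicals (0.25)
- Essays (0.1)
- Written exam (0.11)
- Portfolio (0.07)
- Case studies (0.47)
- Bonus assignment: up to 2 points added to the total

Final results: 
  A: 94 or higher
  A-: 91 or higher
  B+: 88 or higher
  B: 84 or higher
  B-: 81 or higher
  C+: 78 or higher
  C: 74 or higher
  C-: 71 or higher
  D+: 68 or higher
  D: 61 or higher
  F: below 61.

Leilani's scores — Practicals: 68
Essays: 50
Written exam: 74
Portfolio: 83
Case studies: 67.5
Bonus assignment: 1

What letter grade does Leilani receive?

Weighted total:
  Practicals 68 × 0.25 = 17
  Essays 50 × 0.1 = 5
  Written exam 74 × 0.11 = 8.14
  Portfolio 83 × 0.07 = 5.81
  Case studies 67.5 × 0.47 = 31.725
Sum = 67.675
Bonus assignment: 67.675 + 1 = 68.675
68.675 is ≥ 68 and < 71 → D+

D+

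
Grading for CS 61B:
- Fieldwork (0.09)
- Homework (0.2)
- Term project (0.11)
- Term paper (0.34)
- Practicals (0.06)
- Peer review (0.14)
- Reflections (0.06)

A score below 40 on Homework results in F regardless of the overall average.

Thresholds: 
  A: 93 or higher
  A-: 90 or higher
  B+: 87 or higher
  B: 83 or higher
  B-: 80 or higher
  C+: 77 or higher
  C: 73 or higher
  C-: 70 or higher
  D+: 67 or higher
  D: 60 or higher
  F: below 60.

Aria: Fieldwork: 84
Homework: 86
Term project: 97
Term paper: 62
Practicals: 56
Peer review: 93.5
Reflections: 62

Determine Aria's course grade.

C

Homework score 86 ≥ 40: minimum met.
Weighted total:
  Fieldwork 84 × 0.09 = 7.56
  Homework 86 × 0.2 = 17.2
  Term project 97 × 0.11 = 10.67
  Term paper 62 × 0.34 = 21.08
  Practicals 56 × 0.06 = 3.36
  Peer review 93.5 × 0.14 = 13.09
  Reflections 62 × 0.06 = 3.72
Sum = 76.68
76.68 is ≥ 73 and < 77 → C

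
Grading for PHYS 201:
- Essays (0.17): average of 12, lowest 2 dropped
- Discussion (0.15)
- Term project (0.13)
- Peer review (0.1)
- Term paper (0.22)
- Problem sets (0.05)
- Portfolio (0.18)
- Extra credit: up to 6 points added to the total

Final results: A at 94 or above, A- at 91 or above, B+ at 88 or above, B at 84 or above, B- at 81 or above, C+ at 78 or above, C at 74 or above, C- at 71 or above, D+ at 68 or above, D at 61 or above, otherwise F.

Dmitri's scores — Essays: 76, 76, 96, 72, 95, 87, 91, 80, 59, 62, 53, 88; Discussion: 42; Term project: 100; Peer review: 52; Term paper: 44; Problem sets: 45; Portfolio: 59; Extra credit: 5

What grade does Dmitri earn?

D

Essays: drop 53, 59 → average of remaining 10 = 823/10 = 82.3
Weighted total:
  Essays 82.3 × 0.17 = 13.991
  Discussion 42 × 0.15 = 6.3
  Term project 100 × 0.13 = 13
  Peer review 52 × 0.1 = 5.2
  Term paper 44 × 0.22 = 9.68
  Problem sets 45 × 0.05 = 2.25
  Portfolio 59 × 0.18 = 10.62
Sum = 61.041
Extra credit: 61.041 + 5 = 66.041
66.041 is ≥ 61 and < 68 → D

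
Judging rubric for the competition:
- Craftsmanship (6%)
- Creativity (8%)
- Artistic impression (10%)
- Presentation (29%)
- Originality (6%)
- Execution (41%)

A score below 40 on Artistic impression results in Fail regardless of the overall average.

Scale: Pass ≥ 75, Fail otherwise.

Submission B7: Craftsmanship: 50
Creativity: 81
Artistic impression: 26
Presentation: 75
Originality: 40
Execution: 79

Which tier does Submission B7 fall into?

Artistic impression score 26 < 40: minimum not met.
Weighted total:
  Craftsmanship 50 × 0.06 = 3
  Creativity 81 × 0.08 = 6.48
  Artistic impression 26 × 0.1 = 2.6
  Presentation 75 × 0.29 = 21.75
  Originality 40 × 0.06 = 2.4
  Execution 79 × 0.41 = 32.39
Sum = 68.62
Because the Artistic impression minimum was not met, the result is Fail.

Fail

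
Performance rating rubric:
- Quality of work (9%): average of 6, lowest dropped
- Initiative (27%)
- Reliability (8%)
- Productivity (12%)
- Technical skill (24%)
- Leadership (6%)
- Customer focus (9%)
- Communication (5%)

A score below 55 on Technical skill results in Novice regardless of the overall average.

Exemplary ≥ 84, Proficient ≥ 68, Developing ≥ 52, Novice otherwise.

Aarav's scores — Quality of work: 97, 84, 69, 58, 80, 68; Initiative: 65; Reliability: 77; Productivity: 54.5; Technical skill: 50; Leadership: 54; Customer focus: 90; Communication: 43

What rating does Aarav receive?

Quality of work: drop 58 → average of remaining 5 = 398/5 = 79.6
Technical skill score 50 < 55: minimum not met.
Weighted total:
  Quality of work 79.6 × 0.09 = 7.164
  Initiative 65 × 0.27 = 17.55
  Reliability 77 × 0.08 = 6.16
  Productivity 54.5 × 0.12 = 6.54
  Technical skill 50 × 0.24 = 12
  Leadership 54 × 0.06 = 3.24
  Customer focus 90 × 0.09 = 8.1
  Communication 43 × 0.05 = 2.15
Sum = 62.904
Because the Technical skill minimum was not met, the result is Novice.

Novice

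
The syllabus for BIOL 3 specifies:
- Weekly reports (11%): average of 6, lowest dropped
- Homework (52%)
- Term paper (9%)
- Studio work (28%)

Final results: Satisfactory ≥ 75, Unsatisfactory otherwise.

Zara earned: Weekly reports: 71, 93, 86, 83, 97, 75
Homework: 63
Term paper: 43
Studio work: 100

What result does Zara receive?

Weekly reports: drop 71 → average of remaining 5 = 434/5 = 86.8
Weighted total:
  Weekly reports 86.8 × 0.11 = 9.548
  Homework 63 × 0.52 = 32.76
  Term paper 43 × 0.09 = 3.87
  Studio work 100 × 0.28 = 28
Sum = 74.178
74.178 < 75 → Unsatisfactory

Unsatisfactory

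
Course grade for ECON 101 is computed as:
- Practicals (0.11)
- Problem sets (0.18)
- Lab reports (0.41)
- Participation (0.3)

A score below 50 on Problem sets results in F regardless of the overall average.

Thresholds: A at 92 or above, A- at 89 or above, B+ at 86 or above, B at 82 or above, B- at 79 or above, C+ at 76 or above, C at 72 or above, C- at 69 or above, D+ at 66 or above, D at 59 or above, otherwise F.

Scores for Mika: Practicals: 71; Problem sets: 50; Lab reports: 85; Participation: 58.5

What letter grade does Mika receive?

Problem sets score 50 ≥ 50: minimum met.
Weighted total:
  Practicals 71 × 0.11 = 7.81
  Problem sets 50 × 0.18 = 9
  Lab reports 85 × 0.41 = 34.85
  Participation 58.5 × 0.3 = 17.55
Sum = 69.21
69.21 is ≥ 69 and < 72 → C-

C-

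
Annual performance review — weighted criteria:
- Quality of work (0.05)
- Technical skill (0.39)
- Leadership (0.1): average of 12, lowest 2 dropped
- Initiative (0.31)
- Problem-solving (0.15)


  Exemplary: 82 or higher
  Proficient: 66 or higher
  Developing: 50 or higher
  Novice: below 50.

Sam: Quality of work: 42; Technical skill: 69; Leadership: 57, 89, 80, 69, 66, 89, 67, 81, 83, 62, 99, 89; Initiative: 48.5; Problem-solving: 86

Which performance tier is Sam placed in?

Developing

Leadership: drop 57, 62 → average of remaining 10 = 812/10 = 81.2
Weighted total:
  Quality of work 42 × 0.05 = 2.1
  Technical skill 69 × 0.39 = 26.91
  Leadership 81.2 × 0.1 = 8.12
  Initiative 48.5 × 0.31 = 15.035
  Problem-solving 86 × 0.15 = 12.9
Sum = 65.065
65.065 is ≥ 50 and < 66 → Developing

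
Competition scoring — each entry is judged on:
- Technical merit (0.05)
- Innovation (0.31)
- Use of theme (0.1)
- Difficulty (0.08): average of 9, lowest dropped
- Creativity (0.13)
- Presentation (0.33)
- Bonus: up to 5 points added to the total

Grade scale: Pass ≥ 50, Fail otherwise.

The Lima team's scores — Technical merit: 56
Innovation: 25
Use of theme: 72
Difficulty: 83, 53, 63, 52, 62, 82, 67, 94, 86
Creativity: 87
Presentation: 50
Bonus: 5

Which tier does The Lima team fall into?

Difficulty: drop 52 → average of remaining 8 = 590/8 = 73.75
Weighted total:
  Technical merit 56 × 0.05 = 2.8
  Innovation 25 × 0.31 = 7.75
  Use of theme 72 × 0.1 = 7.2
  Difficulty 73.75 × 0.08 = 5.9
  Creativity 87 × 0.13 = 11.31
  Presentation 50 × 0.33 = 16.5
Sum = 51.46
Bonus: 51.46 + 5 = 56.46
56.46 ≥ 50 → Pass

Pass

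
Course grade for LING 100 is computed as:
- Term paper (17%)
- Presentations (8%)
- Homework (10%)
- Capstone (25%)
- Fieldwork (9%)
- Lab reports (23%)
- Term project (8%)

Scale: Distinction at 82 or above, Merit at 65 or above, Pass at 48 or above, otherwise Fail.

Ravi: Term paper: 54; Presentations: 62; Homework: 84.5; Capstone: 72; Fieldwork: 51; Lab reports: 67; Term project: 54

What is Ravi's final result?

Weighted total:
  Term paper 54 × 0.17 = 9.18
  Presentations 62 × 0.08 = 4.96
  Homework 84.5 × 0.1 = 8.45
  Capstone 72 × 0.25 = 18
  Fieldwork 51 × 0.09 = 4.59
  Lab reports 67 × 0.23 = 15.41
  Term project 54 × 0.08 = 4.32
Sum = 64.91
64.91 is ≥ 48 and < 65 → Pass

Pass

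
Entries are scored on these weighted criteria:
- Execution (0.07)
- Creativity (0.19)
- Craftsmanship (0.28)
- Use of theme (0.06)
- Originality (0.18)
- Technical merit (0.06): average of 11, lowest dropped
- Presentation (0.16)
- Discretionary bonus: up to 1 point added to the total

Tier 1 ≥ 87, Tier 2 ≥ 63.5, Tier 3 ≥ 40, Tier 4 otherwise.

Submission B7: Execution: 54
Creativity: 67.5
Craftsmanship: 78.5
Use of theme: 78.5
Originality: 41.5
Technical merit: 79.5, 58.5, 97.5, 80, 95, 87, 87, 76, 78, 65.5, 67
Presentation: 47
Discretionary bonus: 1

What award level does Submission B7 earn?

Tier 2

Technical merit: drop 58.5 → average of remaining 10 = 812.5/10 = 81.25
Weighted total:
  Execution 54 × 0.07 = 3.78
  Creativity 67.5 × 0.19 = 12.825
  Craftsmanship 78.5 × 0.28 = 21.98
  Use of theme 78.5 × 0.06 = 4.71
  Originality 41.5 × 0.18 = 7.47
  Technical merit 81.25 × 0.06 = 4.875
  Presentation 47 × 0.16 = 7.52
Sum = 63.16
Discretionary bonus: 63.16 + 1 = 64.16
64.16 is ≥ 63.5 and < 87 → Tier 2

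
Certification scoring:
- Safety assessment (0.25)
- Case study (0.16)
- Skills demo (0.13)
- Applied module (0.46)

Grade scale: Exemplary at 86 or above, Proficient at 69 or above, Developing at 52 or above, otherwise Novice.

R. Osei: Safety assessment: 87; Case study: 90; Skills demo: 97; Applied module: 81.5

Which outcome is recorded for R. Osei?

Exemplary

Weighted total:
  Safety assessment 87 × 0.25 = 21.75
  Case study 90 × 0.16 = 14.4
  Skills demo 97 × 0.13 = 12.61
  Applied module 81.5 × 0.46 = 37.49
Sum = 86.25
86.25 ≥ 86 → Exemplary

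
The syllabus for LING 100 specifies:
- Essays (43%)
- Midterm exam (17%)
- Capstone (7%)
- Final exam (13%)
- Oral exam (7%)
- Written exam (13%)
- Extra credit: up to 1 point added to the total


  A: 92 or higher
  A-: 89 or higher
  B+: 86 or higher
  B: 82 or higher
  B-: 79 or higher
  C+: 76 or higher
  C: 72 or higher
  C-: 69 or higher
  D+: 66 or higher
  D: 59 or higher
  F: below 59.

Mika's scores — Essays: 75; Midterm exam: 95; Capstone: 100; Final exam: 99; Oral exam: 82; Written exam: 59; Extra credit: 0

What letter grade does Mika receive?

B-

Weighted total:
  Essays 75 × 0.43 = 32.25
  Midterm exam 95 × 0.17 = 16.15
  Capstone 100 × 0.07 = 7
  Final exam 99 × 0.13 = 12.87
  Oral exam 82 × 0.07 = 5.74
  Written exam 59 × 0.13 = 7.67
Sum = 81.68
Extra credit: 81.68 + 0 = 81.68
81.68 is ≥ 79 and < 82 → B-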